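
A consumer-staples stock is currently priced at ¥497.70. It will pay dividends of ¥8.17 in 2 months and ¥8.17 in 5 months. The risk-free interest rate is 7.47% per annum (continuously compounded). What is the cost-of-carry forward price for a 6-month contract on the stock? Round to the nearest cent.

¥500.04

PV(dividends) I = 8.17·e^(−0.0747·2/12) + 8.17·e^(−0.0747·5/12)
I = 8.0689 + 7.9196 = 15.9885
F = (S − I)·e^(rT) = (497.70 − 15.9885) · e^(0.0747·6/12)
= 481.7115 · e^0.037350 = 481.7115 × 1.038056 = ¥500.04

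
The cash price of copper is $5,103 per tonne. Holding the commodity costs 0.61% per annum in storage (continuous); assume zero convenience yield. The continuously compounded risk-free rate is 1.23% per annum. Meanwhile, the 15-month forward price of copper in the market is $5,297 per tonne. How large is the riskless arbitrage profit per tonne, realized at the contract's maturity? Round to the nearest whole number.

$75 per tonne

Fair forward: F* = S·e^(carry·T), with carry = (r + u) = 0.0123 + 0.0061 = 0.0184
F* = 5103 · e^(0.0184 × 15/12) = 5103 · e^0.023000 = 5103 × 1.023267 = $5221.7315
Market $5297 > fair $5221.7315: forward overpriced → cash-and-carry (buy spot, short the forward).
At maturity, profit = |F_mkt − F*| = |5297 − 5221.7315| = $75 per tonne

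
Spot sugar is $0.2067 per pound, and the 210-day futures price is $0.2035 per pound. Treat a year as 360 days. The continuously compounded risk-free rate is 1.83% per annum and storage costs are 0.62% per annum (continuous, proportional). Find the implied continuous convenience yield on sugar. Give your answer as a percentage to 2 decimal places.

5.12%

F = S·e^((r+u−y)T) ⇒ (r+u−y) = ln(F/S)/T
ln(0.2035/0.2067) = -0.015602; /T ⇒ -0.026746
y = r + u − ln(F/S)/T = 0.0183 + 0.0062 + 0.026746 = 0.051246
y = 5.12%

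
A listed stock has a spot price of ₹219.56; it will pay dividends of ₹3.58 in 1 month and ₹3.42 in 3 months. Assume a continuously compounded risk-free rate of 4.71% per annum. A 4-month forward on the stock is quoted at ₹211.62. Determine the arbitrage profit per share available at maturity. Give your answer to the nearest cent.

₹4.36 per share

PV(dividends) I = 3.58·e^(−0.0471·1/12) + 3.42·e^(−0.0471·3/12) = 6.9459
Fair forward F* = (S − I)·e^(rT) = (219.56 − 6.9459)·e^0.015700 = 212.6141 × 1.015824 = 215.9785
Market ₹211.62 < fair 215.9785: forward underpriced → reverse cash-and-carry (short the stock, invest proceeds at r, pay the dividends, go long the forward).
Profit at T = |F_mkt − F*| = |211.62 − 215.9785| = ₹4.36 per share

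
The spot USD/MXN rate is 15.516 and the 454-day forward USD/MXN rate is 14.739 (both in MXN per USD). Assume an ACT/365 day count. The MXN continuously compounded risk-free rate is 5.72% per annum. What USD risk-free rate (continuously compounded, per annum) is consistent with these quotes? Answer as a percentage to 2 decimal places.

F = S·e^((r_MXN − r_USD)T) ⇒ r_USD = r_MXN − ln(F/S)/T
ln(14.739/15.516) = -0.051375; /(454/365) = -0.041304
r_USD = 0.0572 + 0.041304 = 0.098504
r_USD = 9.85%

9.85%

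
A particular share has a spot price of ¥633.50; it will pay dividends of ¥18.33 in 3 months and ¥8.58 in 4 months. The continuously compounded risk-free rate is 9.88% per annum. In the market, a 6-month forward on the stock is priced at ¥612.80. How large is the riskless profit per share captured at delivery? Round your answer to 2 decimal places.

PV(dividends) I = 18.33·e^(−0.0988·3/12) + 8.58·e^(−0.0988·4/12) = 26.1848
Fair forward F* = (S − I)·e^(rT) = (633.50 − 26.1848)·e^0.049400 = 607.3152 × 1.050641 = 638.0702
Market ¥612.80 < fair 638.0702: forward underpriced → reverse cash-and-carry (short the stock, invest proceeds at r, pay the dividends, go long the forward).
Profit at T = |F_mkt − F*| = |612.80 − 638.0702| = ¥25.27 per share

¥25.27 per share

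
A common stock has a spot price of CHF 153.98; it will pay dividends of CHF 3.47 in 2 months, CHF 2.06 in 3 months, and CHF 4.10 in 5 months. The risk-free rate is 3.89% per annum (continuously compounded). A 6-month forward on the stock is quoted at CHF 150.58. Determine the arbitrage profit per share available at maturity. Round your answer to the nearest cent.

PV(dividends) I = 3.47·e^(−0.0389·2/12) + 2.06·e^(−0.0389·3/12) + 4.10·e^(−0.0389·5/12) = 9.5217
Fair forward F* = (S − I)·e^(rT) = (153.98 − 9.5217)·e^0.019450 = 144.4583 × 1.019640 = 147.2955
Market CHF 150.58 > fair 147.2955: forward overpriced → cash-and-carry (borrow at r, buy the stock and collect the dividends, short the forward).
Profit at T = |F_mkt − F*| = |150.58 − 147.2955| = CHF 3.28 per share

CHF 3.28 per share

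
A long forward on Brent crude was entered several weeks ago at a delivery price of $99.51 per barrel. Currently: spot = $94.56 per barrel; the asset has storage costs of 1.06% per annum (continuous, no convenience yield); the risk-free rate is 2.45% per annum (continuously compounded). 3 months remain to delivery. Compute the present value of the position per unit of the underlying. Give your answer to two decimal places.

Current fair forward for the remaining 3 months: F = S·e^((r + u)·T), (r + u) = 0.0245 + 0.0106 = 0.0351
F = 94.56 · e^(0.0351 × 3/12) = 94.56 × 1.008814 = 95.3935
Value of long forward = (F − K)·e^(−rT) = (95.3935 − 99.51) · e^(−0.0245·3/12)
= -4.1165 × 0.993894 = -4.09

-$4.09 per barrel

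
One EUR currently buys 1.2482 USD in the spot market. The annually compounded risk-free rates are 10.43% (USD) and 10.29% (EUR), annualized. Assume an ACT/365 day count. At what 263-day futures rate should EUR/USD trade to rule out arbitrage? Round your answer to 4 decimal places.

1.2493

By covered interest parity, F = S · (1+r_USD)^T / (1+r_EUR)^T
= 1.2482 × 1.074104 / 1.073123 = 1.2482 × 1.000914
F = 1.2493 USD per EUR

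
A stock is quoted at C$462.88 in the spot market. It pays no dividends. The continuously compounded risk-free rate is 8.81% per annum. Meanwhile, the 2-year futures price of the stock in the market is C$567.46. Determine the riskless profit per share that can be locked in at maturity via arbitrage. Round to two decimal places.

Fair futures: F* = S·e^(carry·T), with carry = r = 0.0881
F* = 462.88 · e^(0.0881 × 2) = 462.88 · e^0.176200 = 462.88 × 1.192677 = C$552.0663
Market C$567.46 > fair C$552.0663: forward overpriced → cash-and-carry (buy spot, short the forward).
At maturity, profit = |F_mkt − F*| = |567.46 − 552.0663| = C$15.39 per share

C$15.39 per share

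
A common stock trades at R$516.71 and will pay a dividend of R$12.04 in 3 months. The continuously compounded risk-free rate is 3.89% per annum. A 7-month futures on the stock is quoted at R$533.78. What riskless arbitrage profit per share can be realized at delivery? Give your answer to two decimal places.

PV(dividends) I = 12.04·e^(−0.0389·3/12) = 11.9235
Fair futures F* = (S − I)·e^(rT) = (516.71 − 11.9235)·e^0.022692 = 504.7865 × 1.022951 = 516.3719
Market R$533.78 > fair 516.3719: forward overpriced → cash-and-carry (borrow at r, buy the stock and collect the dividends, short the forward).
Profit at T = |F_mkt − F*| = |533.78 − 516.3719| = R$17.41 per share

R$17.41 per share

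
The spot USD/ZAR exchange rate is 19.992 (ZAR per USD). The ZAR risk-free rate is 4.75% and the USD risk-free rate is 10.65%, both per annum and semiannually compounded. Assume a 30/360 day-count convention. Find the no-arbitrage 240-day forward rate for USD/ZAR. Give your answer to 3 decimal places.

By covered interest parity, F = S · (1+r_ZAR/2)^(2T) / (1+r_USD/2)^(2T)
= 19.992 × 1.031791 / 1.071623 = 19.992 × 0.962830
F = 19.249 ZAR per USD

19.249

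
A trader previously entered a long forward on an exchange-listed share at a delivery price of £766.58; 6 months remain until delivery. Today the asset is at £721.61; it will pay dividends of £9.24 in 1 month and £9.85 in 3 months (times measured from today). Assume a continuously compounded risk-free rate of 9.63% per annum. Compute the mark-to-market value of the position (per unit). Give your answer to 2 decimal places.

-£27.72

PV(remaining dividends) I = 9.24·e^(−0.0963·1/12) + 9.85·e^(−0.0963·3/12) = 18.7818
Current forward F = (S − I)·e^(rT) = (721.61 − 18.7818)·e^(0.0963·6/12) = 702.8282 × 1.049328 = 737.4973
Value (long) = (F − K)·e^(−rT) = (737.4973 − 766.58) × 0.952991 = -27.7156
Value = -£27.72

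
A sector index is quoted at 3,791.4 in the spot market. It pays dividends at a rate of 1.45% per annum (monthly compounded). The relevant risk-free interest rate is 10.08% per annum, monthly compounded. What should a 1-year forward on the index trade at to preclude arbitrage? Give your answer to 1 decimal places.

4,131.4

F = S · (1+r/12)^(12T) / (1+q/12)^(12T)
= 3791.4 × 1.105590 / 1.014597 = 3791.4 × 1.089684
F = 4,131.4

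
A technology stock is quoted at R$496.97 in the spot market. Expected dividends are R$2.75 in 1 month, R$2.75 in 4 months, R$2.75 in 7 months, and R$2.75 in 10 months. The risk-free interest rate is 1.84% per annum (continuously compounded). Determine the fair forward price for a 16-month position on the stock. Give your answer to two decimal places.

PV(dividends) I = 2.75·e^(−0.0184·1/12) + 2.75·e^(−0.0184·4/12) + 2.75·e^(−0.0184·7/12) + 2.75·e^(−0.0184·10/12)
I = 2.7458 + 2.7332 + 2.7206 + 2.7082 = 10.9078
F = (S − I)·e^(rT) = (496.97 − 10.9078) · e^(0.0184·16/12)
= 486.0622 · e^0.024533 = 486.0622 × 1.024836 = R$498.13

R$498.13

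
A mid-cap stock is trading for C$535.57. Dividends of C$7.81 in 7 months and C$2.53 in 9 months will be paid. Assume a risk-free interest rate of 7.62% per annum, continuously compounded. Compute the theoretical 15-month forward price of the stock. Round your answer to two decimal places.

C$578.25

PV(dividends) I = 7.81·e^(−0.0762·7/12) + 2.53·e^(−0.0762·9/12)
I = 7.4704 + 2.3895 = 9.8599
F = (S − I)·e^(rT) = (535.57 − 9.8599) · e^(0.0762·15/12)
= 525.7101 · e^0.095250 = 525.7101 × 1.099934 = C$578.25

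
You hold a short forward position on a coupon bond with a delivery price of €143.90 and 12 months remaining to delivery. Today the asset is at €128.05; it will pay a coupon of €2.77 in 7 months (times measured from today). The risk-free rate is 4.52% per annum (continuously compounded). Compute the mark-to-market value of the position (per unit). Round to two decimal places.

PV(remaining coupons) I = 2.77·e^(−0.0452·7/12) = 2.6979
Current forward F = (S − I)·e^(rT) = (128.05 − 2.6979)·e^(0.0452·12/12) = 125.3521 × 1.046237 = 131.1480
Value (long) = (F − K)·e^(−rT) = (131.1480 − 143.90) × 0.955806 = -12.1884
Short position value = −(long value) = €12.19

€12.19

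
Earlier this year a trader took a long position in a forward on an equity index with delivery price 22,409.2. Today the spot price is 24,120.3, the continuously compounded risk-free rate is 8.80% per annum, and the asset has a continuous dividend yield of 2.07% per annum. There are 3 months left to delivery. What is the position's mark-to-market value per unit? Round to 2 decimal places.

Current fair forward for the remaining 3 months: F = S·e^((r − q)·T), (r − q) = 0.0880 − 0.0207 = 0.0673
F = 24120.3 · e^(0.0673 × 3/12) = 24120.3 × 1.01696734 = 24529.5573
Value of long forward = (F − K)·e^(−rT) = (24529.5573 − 22409.2) · e^(−0.0880·3/12)
= 2120.3573 × 0.97824024 = 2074.22

2074.22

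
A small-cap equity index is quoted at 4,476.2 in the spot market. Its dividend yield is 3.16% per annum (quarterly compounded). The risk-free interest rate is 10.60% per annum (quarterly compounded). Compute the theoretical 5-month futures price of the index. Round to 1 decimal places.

4,614.7

F = S · (1+r/4)^(4T) / (1+q/4)^(4T)
= 4476.2 × 1.044556 / 1.013201 = 4476.2 × 1.030946
F = 4,614.7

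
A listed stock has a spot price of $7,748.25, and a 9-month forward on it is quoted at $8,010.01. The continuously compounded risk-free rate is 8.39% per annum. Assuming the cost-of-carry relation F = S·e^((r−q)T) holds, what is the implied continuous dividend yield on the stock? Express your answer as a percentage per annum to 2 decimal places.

From F = S·e^((r−q)T): (r − q) = ln(F/S)/T
ln(8010.01/7748.25) = ln(1.033783) = 0.033225
(r − q) = 0.033225 / (9/12) = 0.044300
q = r − ln(F/S)/T = 0.0839 − 0.044300 = 0.039600
q = 3.96%

3.96%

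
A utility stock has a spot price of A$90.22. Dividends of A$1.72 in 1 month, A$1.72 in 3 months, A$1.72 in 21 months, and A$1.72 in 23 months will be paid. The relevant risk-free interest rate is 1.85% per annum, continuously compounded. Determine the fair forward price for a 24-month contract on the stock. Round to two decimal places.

A$86.61

PV(dividends) I = 1.72·e^(−0.0185·1/12) + 1.72·e^(−0.0185·3/12) + 1.72·e^(−0.0185·21/12) + 1.72·e^(−0.0185·23/12)
I = 1.7174 + 1.7121 + 1.6652 + 1.6601 = 6.7548
F = (S − I)·e^(rT) = (90.22 − 6.7548) · e^(0.0185·24/12)
= 83.4652 · e^0.037000 = 83.4652 × 1.037693 = A$86.61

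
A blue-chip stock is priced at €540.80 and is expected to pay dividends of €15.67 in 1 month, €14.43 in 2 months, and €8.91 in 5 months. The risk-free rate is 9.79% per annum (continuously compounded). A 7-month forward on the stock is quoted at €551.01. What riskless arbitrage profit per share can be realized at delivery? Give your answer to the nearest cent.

€18.97 per share

PV(dividends) I = 15.67·e^(−0.0979·1/12) + 14.43·e^(−0.0979·2/12) + 8.91·e^(−0.0979·5/12) = 38.2930
Fair forward F* = (S − I)·e^(rT) = (540.80 − 38.2930)·e^0.057108 = 502.5070 × 1.058770 = 532.0393
Market €551.01 > fair 532.0393: forward overpriced → cash-and-carry (borrow at r, buy the stock and collect the dividends, short the forward).
Profit at T = |F_mkt − F*| = |551.01 − 532.0393| = €18.97 per share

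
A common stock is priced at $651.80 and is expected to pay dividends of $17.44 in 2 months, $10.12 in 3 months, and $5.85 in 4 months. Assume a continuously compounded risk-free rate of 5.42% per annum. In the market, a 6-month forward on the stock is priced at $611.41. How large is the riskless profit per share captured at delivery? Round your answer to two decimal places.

PV(dividends) I = 17.44·e^(−0.0542·2/12) + 10.12·e^(−0.0542·3/12) + 5.85·e^(−0.0542·4/12) = 33.0122
Fair forward F* = (S − I)·e^(rT) = (651.80 − 33.0122)·e^0.027100 = 618.7878 × 1.027471 = 635.7865
Market $611.41 < fair 635.7865: forward underpriced → reverse cash-and-carry (short the stock, invest proceeds at r, pay the dividends, go long the forward).
Profit at T = |F_mkt − F*| = |611.41 − 635.7865| = $24.38 per share

$24.38 per share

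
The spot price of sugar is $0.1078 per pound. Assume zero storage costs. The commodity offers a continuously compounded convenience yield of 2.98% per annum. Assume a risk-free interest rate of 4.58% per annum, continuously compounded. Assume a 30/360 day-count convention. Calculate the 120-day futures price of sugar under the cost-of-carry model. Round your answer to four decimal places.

Net carry = r + u − y = 0.0458 + 0.0000 − 0.0298 = 0.0160
F = S·e^((r+u−y)T) = 0.1078 · e^(0.0160 × 120/360) = 0.1078 · e^0.005333
= 0.1078 × 1.005347 = $0.1084 per pound

$0.1084 per pound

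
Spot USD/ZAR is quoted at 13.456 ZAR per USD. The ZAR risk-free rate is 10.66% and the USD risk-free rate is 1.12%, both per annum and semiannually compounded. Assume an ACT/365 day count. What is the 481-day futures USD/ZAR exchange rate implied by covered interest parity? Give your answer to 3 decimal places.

15.204

By covered interest parity, F = S · (1+r_ZAR/2)^(2T) / (1+r_USD/2)^(2T)
= 13.456 × 1.146671 / 1.014827 = 13.456 × 1.129918
F = 15.204 ZAR per USD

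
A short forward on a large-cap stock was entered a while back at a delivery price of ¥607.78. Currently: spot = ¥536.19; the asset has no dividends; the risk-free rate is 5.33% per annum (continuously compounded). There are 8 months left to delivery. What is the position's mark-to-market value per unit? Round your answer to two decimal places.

¥50.37

Current fair forward for the remaining 8 months: F = S·e^(r·T), r = 0.0533
F = 536.19 · e^(0.0533 × 8/12) = 536.19 × 1.036172 = 555.5851
Value of long forward = (F − K)·e^(−rT) = (555.5851 − 607.78) · e^(−0.0533·8/12)
= -52.1949 × 0.965091 = -50.37
Short position value = −(long value) = ¥50.37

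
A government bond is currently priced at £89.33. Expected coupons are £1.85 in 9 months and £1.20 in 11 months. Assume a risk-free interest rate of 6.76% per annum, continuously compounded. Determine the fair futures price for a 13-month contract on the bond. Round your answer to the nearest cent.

PV(coupons) I = 1.85·e^(−0.0676·9/12) + 1.20·e^(−0.0676·11/12)
I = 1.7585 + 1.1279 = 2.8864
F = (S − I)·e^(rT) = (89.33 − 2.8864) · e^(0.0676·13/12)
= 86.4436 · e^0.073233 = 86.4436 × 1.075981 = £93.01

£93.01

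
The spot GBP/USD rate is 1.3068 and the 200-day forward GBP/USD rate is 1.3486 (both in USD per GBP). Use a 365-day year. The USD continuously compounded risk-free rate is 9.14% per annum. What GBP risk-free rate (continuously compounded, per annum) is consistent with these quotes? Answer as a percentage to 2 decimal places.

3.39%

F = S·e^((r_USD − r_GBP)T) ⇒ r_GBP = r_USD − ln(F/S)/T
ln(1.3486/1.3068) = 0.031486; /(200/365) = 0.057462
r_GBP = 0.0914 − 0.057462 = 0.033938
r_GBP = 3.39%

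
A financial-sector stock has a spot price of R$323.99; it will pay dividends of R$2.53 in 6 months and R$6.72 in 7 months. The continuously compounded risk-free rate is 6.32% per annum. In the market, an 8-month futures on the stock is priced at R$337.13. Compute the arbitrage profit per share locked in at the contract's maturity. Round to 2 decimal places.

R$8.51 per share

PV(dividends) I = 2.53·e^(−0.0632·6/12) + 6.72·e^(−0.0632·7/12) = 8.9281
Fair futures F* = (S − I)·e^(rT) = (323.99 − 8.9281)·e^0.042133 = 315.0619 × 1.043033 = 328.6200
Market R$337.13 > fair 328.6200: forward overpriced → cash-and-carry (borrow at r, buy the stock and collect the dividends, short the forward).
Profit at T = |F_mkt − F*| = |337.13 − 328.6200| = R$8.51 per share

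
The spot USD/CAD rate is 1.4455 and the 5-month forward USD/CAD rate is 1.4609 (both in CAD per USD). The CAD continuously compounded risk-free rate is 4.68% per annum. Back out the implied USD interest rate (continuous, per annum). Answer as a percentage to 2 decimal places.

2.14%

F = S·e^((r_CAD − r_USD)T) ⇒ r_USD = r_CAD − ln(F/S)/T
ln(1.4609/1.4455) = 0.010597; /(5/12) = 0.025433
r_USD = 0.0468 − 0.025433 = 0.021367
r_USD = 2.14%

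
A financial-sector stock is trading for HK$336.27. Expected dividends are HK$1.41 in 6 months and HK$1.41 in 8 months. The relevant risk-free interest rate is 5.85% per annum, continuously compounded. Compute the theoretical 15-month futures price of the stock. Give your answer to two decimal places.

PV(dividends) I = 1.41·e^(−0.0585·6/12) + 1.41·e^(−0.0585·8/12)
I = 1.3694 + 1.3561 = 2.7255
F = (S − I)·e^(rT) = (336.27 − 2.7255) · e^(0.0585·15/12)
= 333.5445 · e^0.073125 = 333.5445 × 1.075865 = HK$358.85

HK$358.85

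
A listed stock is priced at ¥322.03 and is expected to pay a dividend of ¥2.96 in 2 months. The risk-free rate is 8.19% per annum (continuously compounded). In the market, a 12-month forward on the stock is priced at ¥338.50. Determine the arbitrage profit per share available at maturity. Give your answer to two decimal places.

¥7.85 per share

PV(dividends) I = 2.96·e^(−0.0819·2/12) = 2.9199
Fair forward F* = (S − I)·e^(rT) = (322.03 − 2.9199)·e^0.081900 = 319.1101 × 1.085347 = 346.3452
Market ¥338.50 < fair 346.3452: forward underpriced → reverse cash-and-carry (short the stock, invest proceeds at r, pay the dividends, go long the forward).
Profit at T = |F_mkt − F*| = |338.50 − 346.3452| = ¥7.85 per share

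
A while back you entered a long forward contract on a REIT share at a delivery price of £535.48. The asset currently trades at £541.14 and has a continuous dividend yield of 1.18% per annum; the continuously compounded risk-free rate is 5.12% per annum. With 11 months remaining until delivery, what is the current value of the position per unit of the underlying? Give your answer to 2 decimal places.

£24.39

Current fair forward for the remaining 11 months: F = S·e^((r − q)·T), (r − q) = 0.0512 − 0.0118 = 0.0394
F = 541.14 · e^(0.0394 × 11/12) = 541.14 × 1.036777 = 561.0415
Value of long forward = (F − K)·e^(−rT) = (561.0415 − 535.48) · e^(−0.0512·11/12)
= 25.5615 × 0.954151 = 24.39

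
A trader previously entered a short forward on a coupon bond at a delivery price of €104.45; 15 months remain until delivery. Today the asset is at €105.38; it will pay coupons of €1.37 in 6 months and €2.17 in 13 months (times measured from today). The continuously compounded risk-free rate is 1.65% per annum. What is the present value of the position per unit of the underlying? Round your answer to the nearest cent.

€0.43

PV(remaining coupons) I = 1.37·e^(−0.0165·6/12) + 2.17·e^(−0.0165·13/12) = 3.4903
Current forward F = (S − I)·e^(rT) = (105.38 − 3.4903)·e^(0.0165·15/12) = 101.8897 × 1.020839 = 104.0130
Value (long) = (F − K)·e^(−rT) = (104.0130 − 104.45) × 0.979586 = -0.4281
Short position value = −(long value) = €0.43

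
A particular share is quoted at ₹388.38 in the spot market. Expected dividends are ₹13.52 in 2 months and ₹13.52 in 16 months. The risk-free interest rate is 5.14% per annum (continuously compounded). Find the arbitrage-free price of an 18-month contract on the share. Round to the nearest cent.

PV(dividends) I = 13.52·e^(−0.0514·2/12) + 13.52·e^(−0.0514·16/12)
I = 13.4047 + 12.6245 = 26.0292
F = (S − I)·e^(rT) = (388.38 − 26.0292) · e^(0.0514·18/12)
= 362.3508 · e^0.077100 = 362.3508 × 1.080150 = ₹391.39

₹391.39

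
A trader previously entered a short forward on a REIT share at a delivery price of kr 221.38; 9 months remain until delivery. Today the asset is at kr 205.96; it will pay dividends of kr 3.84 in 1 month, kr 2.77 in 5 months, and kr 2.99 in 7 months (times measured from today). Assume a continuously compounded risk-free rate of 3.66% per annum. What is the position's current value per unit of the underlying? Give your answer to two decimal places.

kr 18.91

PV(remaining dividends) I = 3.84·e^(−0.0366·1/12) + 2.77·e^(−0.0366·5/12) + 2.99·e^(−0.0366·7/12) = 9.4832
Current forward F = (S − I)·e^(rT) = (205.96 − 9.4832)·e^(0.0366·9/12) = 196.4768 × 1.027830 = 201.9447
Value (long) = (F − K)·e^(−rT) = (201.9447 − 221.38) × 0.972923 = -18.9091
Short position value = −(long value) = kr 18.91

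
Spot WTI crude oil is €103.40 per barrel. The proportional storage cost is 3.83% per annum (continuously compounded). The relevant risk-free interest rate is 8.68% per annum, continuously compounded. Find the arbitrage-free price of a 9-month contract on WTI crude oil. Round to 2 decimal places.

€113.57 per barrel

Net carry = r + u − y = 0.0868 + 0.0383 − 0.0000 = 0.1251
F = S·e^((r+u−y)T) = 103.40 · e^(0.1251 × 9/12) = 103.40 · e^0.093825
= 103.40 × 1.098368 = €113.57 per barrel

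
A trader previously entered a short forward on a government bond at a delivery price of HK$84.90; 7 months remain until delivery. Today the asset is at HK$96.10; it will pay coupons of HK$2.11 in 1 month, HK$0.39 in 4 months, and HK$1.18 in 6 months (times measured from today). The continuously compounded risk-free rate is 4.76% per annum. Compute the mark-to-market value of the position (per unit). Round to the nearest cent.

-HK$9.89

PV(remaining coupons) I = 2.11·e^(−0.0476·1/12) + 0.39·e^(−0.0476·4/12) + 1.18·e^(−0.0476·6/12) = 3.6378
Current forward F = (S − I)·e^(rT) = (96.10 − 3.6378)·e^(0.0476·7/12) = 92.4622 × 1.028156 = 95.0656
Value (long) = (F − K)·e^(−rT) = (95.0656 − 84.90) × 0.972615 = 9.8872
Short position value = −(long value) = -HK$9.89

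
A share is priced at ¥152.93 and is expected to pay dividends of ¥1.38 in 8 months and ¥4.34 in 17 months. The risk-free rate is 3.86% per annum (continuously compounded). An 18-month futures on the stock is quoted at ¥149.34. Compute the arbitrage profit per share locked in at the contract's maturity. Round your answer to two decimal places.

¥6.93 per share

PV(dividends) I = 1.38·e^(−0.0386·8/12) + 4.34·e^(−0.0386·17/12) = 5.4540
Fair futures F* = (S − I)·e^(rT) = (152.93 − 5.4540)·e^0.057900 = 147.4760 × 1.059609 = 156.2669
Market ¥149.34 < fair 156.2669: forward underpriced → reverse cash-and-carry (short the stock, invest proceeds at r, pay the dividends, go long the forward).
Profit at T = |F_mkt − F*| = |149.34 − 156.2669| = ¥6.93 per share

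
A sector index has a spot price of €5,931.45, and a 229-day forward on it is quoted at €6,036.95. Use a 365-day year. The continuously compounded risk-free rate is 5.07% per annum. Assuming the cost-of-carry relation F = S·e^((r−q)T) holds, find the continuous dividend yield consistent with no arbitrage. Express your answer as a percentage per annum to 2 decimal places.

From F = S·e^((r−q)T): (r − q) = ln(F/S)/T
ln(6036.95/5931.45) = ln(1.017787) = 0.017631
(r − q) = 0.017631 / (229/365) = 0.028102
q = r − ln(F/S)/T = 0.0507 − 0.028102 = 0.022598
q = 2.26%

2.26%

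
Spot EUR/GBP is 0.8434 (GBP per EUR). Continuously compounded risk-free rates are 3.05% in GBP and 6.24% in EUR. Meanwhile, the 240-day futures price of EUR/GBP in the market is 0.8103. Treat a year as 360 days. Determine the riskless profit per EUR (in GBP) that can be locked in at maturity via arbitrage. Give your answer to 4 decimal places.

0.0154 per EUR (in GBP)

Fair futures: F* = S·e^(carry·T), with carry = (r_GBP − r_EUR) = 0.0305 − 0.0624 = -0.0319
F* = 0.8434 · e^(-0.0319 × 240/360) = 0.8434 · e^-0.021267 = 0.8434 × 0.978958 = 0.8257
Market 0.8103 < fair 0.8257: forward underpriced → reverse cash-and-carry (short spot, go long the forward).
At maturity, profit = |F_mkt − F*| = |0.8103 − 0.8257| = 0.0154 per EUR (in GBP)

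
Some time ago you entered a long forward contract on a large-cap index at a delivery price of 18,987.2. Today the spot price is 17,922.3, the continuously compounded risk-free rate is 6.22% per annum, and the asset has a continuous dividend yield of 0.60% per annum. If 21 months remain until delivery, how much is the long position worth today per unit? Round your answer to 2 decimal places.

Current fair forward for the remaining 21 months: F = S·e^((r − q)·T), (r − q) = 0.0622 − 0.0060 = 0.0562
F = 17922.3 · e^(0.0562 × 21/12) = 17922.3 × 1.10334889 = 19774.5498
Value of long forward = (F − K)·e^(−rT) = (19774.5498 − 18987.2) · e^(−0.0622·21/12)
= 787.3498 × 0.89686494 = 706.15

706.15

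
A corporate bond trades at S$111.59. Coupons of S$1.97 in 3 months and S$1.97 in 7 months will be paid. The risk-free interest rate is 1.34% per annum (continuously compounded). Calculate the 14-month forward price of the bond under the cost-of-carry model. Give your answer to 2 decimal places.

S$109.37

PV(coupons) I = 1.97·e^(−0.0134·3/12) + 1.97·e^(−0.0134·7/12)
I = 1.9634 + 1.9547 = 3.9181
F = (S − I)·e^(rT) = (111.59 − 3.9181) · e^(0.0134·14/12)
= 107.6719 · e^0.015633 = 107.6719 × 1.015756 = S$109.37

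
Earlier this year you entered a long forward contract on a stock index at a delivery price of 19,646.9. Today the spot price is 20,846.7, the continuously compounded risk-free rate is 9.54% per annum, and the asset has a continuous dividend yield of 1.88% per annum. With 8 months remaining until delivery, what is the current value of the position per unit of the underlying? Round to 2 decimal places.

2150.79

Current fair forward for the remaining 8 months: F = S·e^((r − q)·T), (r − q) = 0.0954 − 0.0188 = 0.0766
F = 20846.7 · e^(0.0766 × 8/12) = 20846.7 × 1.05239305 = 21938.9222
Value of long forward = (F − K)·e^(−rT) = (21938.9222 − 19646.9) · e^(−0.0954·8/12)
= 2292.0222 × 0.93838028 = 2150.79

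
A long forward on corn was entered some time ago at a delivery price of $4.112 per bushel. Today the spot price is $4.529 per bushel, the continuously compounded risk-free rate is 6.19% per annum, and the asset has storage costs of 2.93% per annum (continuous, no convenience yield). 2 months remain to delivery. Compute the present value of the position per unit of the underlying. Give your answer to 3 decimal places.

$0.481 per bushel

Current fair forward for the remaining 2 months: F = S·e^((r + u)·T), (r + u) = 0.0619 + 0.0293 = 0.0912
F = 4.529 · e^(0.0912 × 2/12) = 4.529 × 1.015316 = 4.5984
Value of long forward = (F − K)·e^(−rT) = (4.5984 − 4.112) · e^(−0.0619·2/12)
= 0.4864 × 0.989736 = 0.481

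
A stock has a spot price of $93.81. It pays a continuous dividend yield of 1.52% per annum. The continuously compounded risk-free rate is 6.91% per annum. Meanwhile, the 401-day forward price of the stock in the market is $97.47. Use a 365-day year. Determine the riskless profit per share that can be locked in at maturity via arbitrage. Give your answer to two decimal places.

Fair forward: F* = S·e^(carry·T), with carry = (r − q) = 0.0691 − 0.0152 = 0.0539
F* = 93.81 · e^(0.0539 × 401/365) = 93.81 · e^0.059216 = 93.81 × 1.061004 = $99.5328
Market $97.47 < fair $99.5328: forward underpriced → reverse cash-and-carry (short spot, go long the forward).
At maturity, profit = |F_mkt − F*| = |97.47 − 99.5328| = $2.06 per share

$2.06 per share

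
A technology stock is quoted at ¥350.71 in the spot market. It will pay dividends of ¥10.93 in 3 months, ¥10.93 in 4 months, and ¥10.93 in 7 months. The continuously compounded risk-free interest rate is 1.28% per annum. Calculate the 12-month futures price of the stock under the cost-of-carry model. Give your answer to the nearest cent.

¥322.18

PV(dividends) I = 10.93·e^(−0.0128·3/12) + 10.93·e^(−0.0128·4/12) + 10.93·e^(−0.0128·7/12)
I = 10.8951 + 10.8835 + 10.8487 = 32.6273
F = (S − I)·e^(rT) = (350.71 − 32.6273) · e^(0.0128·12/12)
= 318.0827 · e^0.012800 = 318.0827 × 1.012882 = ¥322.18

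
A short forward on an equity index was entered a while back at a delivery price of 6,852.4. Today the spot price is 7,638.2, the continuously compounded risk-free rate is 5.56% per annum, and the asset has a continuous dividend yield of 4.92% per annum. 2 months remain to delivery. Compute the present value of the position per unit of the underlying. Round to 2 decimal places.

-786.63

Current fair forward for the remaining 2 months: F = S·e^((r − q)·T), (r − q) = 0.0556 − 0.0492 = 0.0064
F = 7638.2 · e^(0.0064 × 2/12) = 7638.2 × 1.00106724 = 7646.3518
Value of long forward = (F − K)·e^(−rT) = (7646.3518 − 6852.4) · e^(−0.0556·2/12)
= 793.9518 × 0.99077614 = 786.63
Short position value = −(long value) = -786.63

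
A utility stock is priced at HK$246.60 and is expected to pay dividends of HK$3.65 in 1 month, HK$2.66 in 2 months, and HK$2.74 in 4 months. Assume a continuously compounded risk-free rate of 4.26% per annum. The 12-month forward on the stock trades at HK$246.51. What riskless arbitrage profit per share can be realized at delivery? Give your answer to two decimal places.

HK$1.45 per share

PV(dividends) I = 3.65·e^(−0.0426·1/12) + 2.66·e^(−0.0426·2/12) + 2.74·e^(−0.0426·4/12) = 8.9796
Fair forward F* = (S − I)·e^(rT) = (246.60 − 8.9796)·e^0.042600 = 237.6204 × 1.043520 = 247.9616
Market HK$246.51 < fair 247.9616: forward underpriced → reverse cash-and-carry (short the stock, invest proceeds at r, pay the dividends, go long the forward).
Profit at T = |F_mkt − F*| = |246.51 − 247.9616| = HK$1.45 per share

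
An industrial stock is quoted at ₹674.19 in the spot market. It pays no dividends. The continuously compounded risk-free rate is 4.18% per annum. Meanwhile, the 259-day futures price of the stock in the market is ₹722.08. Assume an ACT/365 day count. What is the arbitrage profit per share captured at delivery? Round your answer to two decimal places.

Fair futures: F* = S·e^(carry·T), with carry = r = 0.0418
F* = 674.19 · e^(0.0418 × 259/365) = 674.19 · e^0.029661 = 674.19 × 1.030105 = ₹694.4865
Market ₹722.08 > fair ₹694.4865: forward overpriced → cash-and-carry (buy spot, short the forward).
At maturity, profit = |F_mkt − F*| = |722.08 − 694.4865| = ₹27.59 per share

₹27.59 per share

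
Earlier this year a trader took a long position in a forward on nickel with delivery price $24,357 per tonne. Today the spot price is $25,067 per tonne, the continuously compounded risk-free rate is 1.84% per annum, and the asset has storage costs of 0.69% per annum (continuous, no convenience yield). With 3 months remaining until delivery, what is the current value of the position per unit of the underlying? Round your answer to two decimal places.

$865.06 per tonne

Current fair forward for the remaining 3 months: F = S·e^((r + u)·T), (r + u) = 0.0184 + 0.0069 = 0.0253
F = 25067 · e^(0.0253 × 3/12) = 25067 × 1.00634505 = 25226.0514
Value of long forward = (F − K)·e^(−rT) = (25226.0514 − 24357) · e^(−0.0184·3/12)
= 869.0514 × 0.99541056 = 865.06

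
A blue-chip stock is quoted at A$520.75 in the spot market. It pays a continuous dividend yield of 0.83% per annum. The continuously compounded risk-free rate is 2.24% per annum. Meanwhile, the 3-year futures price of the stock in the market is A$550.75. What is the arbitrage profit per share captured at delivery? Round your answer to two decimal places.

Fair futures: F* = S·e^(carry·T), with carry = (r − q) = 0.0224 − 0.0083 = 0.0141
F* = 520.75 · e^(0.0141 × 3) = 520.75 · e^0.042300 = 520.75 × 1.043207 = A$543.2500
Market A$550.75 > fair A$543.2500: forward overpriced → cash-and-carry (buy spot, short the forward).
At maturity, profit = |F_mkt − F*| = |550.75 − 543.2500| = A$7.50 per share

A$7.50 per share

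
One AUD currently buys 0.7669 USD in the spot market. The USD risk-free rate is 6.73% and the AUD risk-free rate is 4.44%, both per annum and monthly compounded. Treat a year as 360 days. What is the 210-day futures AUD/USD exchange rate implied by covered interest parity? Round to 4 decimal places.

By covered interest parity, F = S · (1+r_USD/12)^(12T) / (1+r_AUD/12)^(12T)
= 0.7669 × 1.039925 / 1.026189 = 0.7669 × 1.013385
F = 0.7772 USD per AUD

0.7772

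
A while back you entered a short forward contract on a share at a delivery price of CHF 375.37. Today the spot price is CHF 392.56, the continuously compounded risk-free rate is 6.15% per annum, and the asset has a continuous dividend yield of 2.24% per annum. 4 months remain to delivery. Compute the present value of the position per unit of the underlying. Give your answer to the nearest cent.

-CHF 21.89

Current fair forward for the remaining 4 months: F = S·e^((r − q)·T), (r − q) = 0.0615 − 0.0224 = 0.0391
F = 392.56 · e^(0.0391 × 4/12) = 392.56 × 1.013119 = 397.7100
Value of long forward = (F − K)·e^(−rT) = (397.7100 − 375.37) · e^(−0.0615·4/12)
= 22.3400 × 0.979709 = 21.89
Short position value = −(long value) = -CHF 21.89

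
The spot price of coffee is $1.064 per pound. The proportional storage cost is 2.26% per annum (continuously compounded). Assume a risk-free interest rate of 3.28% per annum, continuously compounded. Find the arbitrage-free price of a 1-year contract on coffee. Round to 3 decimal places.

$1.125 per pound

Net carry = r + u − y = 0.0328 + 0.0226 − 0.0000 = 0.0554
F = S·e^((r+u−y)T) = 1.064 · e^(0.0554 × 1) = 1.064 · e^0.055400
= 1.064 × 1.056963 = $1.125 per pound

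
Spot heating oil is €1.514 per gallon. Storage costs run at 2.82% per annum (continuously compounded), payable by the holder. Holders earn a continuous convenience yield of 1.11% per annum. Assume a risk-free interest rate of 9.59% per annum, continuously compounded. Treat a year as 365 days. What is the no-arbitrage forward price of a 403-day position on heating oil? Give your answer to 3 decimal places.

€1.715 per gallon

Net carry = r + u − y = 0.0959 + 0.0282 − 0.0111 = 0.1130
F = S·e^((r+u−y)T) = 1.514 · e^(0.1130 × 403/365) = 1.514 · e^0.124764
= 1.514 × 1.132881 = €1.715 per gallon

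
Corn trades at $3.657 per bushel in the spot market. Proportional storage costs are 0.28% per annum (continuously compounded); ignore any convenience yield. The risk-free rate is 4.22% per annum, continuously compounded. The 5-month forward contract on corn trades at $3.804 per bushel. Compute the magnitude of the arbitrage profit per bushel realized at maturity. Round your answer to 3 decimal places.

$0.078 per bushel

Fair forward: F* = S·e^(carry·T), with carry = (r + u) = 0.0422 + 0.0028 = 0.0450
F* = 3.657 · e^(0.0450 × 5/12) = 3.657 · e^0.018750 = 3.657 × 1.018927 = $3.7262
Market $3.804 > fair $3.7262: forward overpriced → cash-and-carry (buy spot, short the forward).
At maturity, profit = |F_mkt − F*| = |3.804 − 3.7262| = $0.078 per bushel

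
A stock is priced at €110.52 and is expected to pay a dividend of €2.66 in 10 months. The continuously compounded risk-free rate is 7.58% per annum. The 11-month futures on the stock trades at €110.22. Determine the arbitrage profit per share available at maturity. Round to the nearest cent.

PV(dividends) I = 2.66·e^(−0.0758·10/12) = 2.4972
Fair futures F* = (S − I)·e^(rT) = (110.52 − 2.4972)·e^0.069483 = 108.0228 × 1.071954 = 115.7955
Market €110.22 < fair 115.7955: forward underpriced → reverse cash-and-carry (short the stock, invest proceeds at r, pay the dividends, go long the forward).
Profit at T = |F_mkt − F*| = |110.22 − 115.7955| = €5.58 per share

€5.58 per share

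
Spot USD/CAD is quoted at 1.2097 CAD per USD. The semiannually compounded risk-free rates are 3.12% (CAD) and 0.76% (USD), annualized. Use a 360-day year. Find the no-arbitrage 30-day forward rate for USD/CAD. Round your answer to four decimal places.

By covered interest parity, F = S · (1+r_CAD/2)^(2T) / (1+r_USD/2)^(2T)
= 1.2097 × 1.002583 / 1.000632 = 1.2097 × 1.001950
F = 1.2121 CAD per USD

1.2121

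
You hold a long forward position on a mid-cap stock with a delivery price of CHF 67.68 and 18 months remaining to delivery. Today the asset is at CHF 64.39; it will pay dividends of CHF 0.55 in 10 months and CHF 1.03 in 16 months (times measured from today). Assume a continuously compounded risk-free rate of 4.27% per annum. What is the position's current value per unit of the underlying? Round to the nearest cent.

PV(remaining dividends) I = 0.55·e^(−0.0427·10/12) + 1.03·e^(−0.0427·16/12) = 1.5038
Current forward F = (S − I)·e^(rT) = (64.39 − 1.5038)·e^(0.0427·18/12) = 62.8862 × 1.066146 = 67.0459
Value (long) = (F − K)·e^(−rT) = (67.0459 − 67.68) × 0.937958 = -0.5948
Value = -CHF 0.59

-CHF 0.59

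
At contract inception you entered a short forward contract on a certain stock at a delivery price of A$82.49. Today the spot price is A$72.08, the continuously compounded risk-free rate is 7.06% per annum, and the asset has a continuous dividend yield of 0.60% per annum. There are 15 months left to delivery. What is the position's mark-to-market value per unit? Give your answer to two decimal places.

Current fair forward for the remaining 15 months: F = S·e^((r − q)·T), (r − q) = 0.0706 − 0.0060 = 0.0646
F = 72.08 · e^(0.0646 × 15/12) = 72.08 × 1.084100 = 78.1419
Value of long forward = (F − K)·e^(−rT) = (78.1419 − 82.49) · e^(−0.0706·15/12)
= -4.3481 × 0.915532 = -3.98
Short position value = −(long value) = A$3.98

A$3.98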